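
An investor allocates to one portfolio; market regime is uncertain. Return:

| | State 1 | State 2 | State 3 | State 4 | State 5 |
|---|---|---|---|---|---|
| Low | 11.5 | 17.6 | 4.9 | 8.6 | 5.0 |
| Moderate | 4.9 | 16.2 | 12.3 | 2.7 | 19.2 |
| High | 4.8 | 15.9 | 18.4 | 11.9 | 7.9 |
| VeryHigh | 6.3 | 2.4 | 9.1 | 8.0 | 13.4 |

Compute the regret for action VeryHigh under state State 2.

15.2

Best payoff under State 2 is 17.6.
Regret = 17.6 − 2.4 = 15.2.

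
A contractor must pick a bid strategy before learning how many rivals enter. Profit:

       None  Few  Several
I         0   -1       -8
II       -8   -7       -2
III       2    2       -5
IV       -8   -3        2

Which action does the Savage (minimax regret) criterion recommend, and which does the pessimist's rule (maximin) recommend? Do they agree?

Column bests: None=2, Few=2, Several=2.
I regrets: 2, 3, 10 → max 10
II regrets: 10, 9, 4 → max 10
III regrets: 0, 0, 7 → max 7
IV regrets: 10, 5, 0 → max 10
Smallest max regret = 7 → III.
Row minima: I=-8, II=-8, III=-5, IV=-8
Best worst-case = -5 → III.

minimax regret → III; maximin → III (agree)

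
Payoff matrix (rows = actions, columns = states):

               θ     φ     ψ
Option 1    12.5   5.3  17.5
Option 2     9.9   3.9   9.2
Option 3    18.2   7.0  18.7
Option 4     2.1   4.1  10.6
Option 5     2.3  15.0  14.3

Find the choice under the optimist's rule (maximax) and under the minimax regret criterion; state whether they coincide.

maximax → Option 3; minimax regret → Option 3 (agree)

Row maxima: Option 1=17.5, Option 2=9.9, Option 3=18.7, Option 4=10.6, Option 5=15.0
Best best-case = 18.7 → Option 3.
Column bests: θ=18.2, φ=15.0, ψ=18.7.
Option 1 regrets: 5.7, 9.7, 1.2 → max 9.7
Option 2 regrets: 8.3, 11.1, 9.5 → max 11.1
Option 3 regrets: 0.0, 8.0, 0.0 → max 8.0
Option 4 regrets: 16.1, 10.9, 8.1 → max 16.1
Option 5 regrets: 15.9, 0.0, 4.4 → max 15.9
Smallest max regret = 8.0 → Option 3.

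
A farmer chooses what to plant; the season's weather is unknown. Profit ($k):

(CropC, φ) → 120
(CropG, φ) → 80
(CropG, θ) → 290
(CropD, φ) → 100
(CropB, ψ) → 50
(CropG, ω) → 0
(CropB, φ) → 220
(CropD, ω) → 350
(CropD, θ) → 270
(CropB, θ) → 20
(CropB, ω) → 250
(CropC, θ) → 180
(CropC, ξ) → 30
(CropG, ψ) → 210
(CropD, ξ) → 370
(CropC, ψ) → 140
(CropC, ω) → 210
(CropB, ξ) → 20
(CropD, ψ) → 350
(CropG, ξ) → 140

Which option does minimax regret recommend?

Column bests: θ=290, φ=220, ψ=350, ω=350, ξ=370.
CropC regrets: 110, 100, 210, 140, 340 → max 340
CropD regrets: 20, 120, 0, 0, 0 → max 120
CropG regrets: 0, 140, 140, 350, 230 → max 350
CropB regrets: 270, 0, 300, 100, 350 → max 350
Smallest max regret = 120 → CropD.

CropD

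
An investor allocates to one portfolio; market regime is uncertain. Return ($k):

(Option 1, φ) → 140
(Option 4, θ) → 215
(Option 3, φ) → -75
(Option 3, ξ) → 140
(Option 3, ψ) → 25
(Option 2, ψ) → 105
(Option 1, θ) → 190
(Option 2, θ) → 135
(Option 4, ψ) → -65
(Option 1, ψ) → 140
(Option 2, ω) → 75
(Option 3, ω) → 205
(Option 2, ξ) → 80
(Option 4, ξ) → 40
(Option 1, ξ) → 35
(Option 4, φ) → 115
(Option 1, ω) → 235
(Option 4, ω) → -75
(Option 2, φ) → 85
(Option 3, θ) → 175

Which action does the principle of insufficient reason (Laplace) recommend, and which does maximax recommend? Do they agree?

laplace → Option 1; maximax → Option 1 (agree)

Row averages: Option 1=148, Option 2=96, Option 3=94, Option 4=46
Highest average = 148 → Option 1.
Row maxima: Option 1=235, Option 2=135, Option 3=205, Option 4=215
Best best-case = 235 → Option 1.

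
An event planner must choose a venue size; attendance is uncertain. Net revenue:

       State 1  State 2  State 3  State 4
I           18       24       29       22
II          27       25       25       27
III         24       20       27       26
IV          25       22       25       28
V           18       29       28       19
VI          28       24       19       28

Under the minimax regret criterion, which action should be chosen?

Column bests: State 1=28, State 2=29, State 3=29, State 4=28.
I regrets: 10, 5, 0, 6 → max 10
II regrets: 1, 4, 4, 1 → max 4
III regrets: 4, 9, 2, 2 → max 9
IV regrets: 3, 7, 4, 0 → max 7
V regrets: 10, 0, 1, 9 → max 10
VI regrets: 0, 5, 10, 0 → max 10
Smallest max regret = 4 → II.

II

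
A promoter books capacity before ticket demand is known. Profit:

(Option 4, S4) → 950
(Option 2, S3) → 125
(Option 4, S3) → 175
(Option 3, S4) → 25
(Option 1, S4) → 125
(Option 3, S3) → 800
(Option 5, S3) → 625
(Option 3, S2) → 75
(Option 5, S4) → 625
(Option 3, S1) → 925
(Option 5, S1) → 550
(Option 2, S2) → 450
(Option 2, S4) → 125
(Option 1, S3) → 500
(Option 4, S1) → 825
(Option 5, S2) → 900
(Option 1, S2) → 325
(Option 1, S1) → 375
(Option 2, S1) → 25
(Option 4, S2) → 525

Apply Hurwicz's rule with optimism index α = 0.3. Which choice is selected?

Option 1: 0.3·500 + 0.7·125 = 237.5
Option 2: 0.3·450 + 0.7·25 = 152.5
Option 3: 0.3·925 + 0.7·25 = 295
Option 4: 0.3·950 + 0.7·175 = 407.5
Option 5: 0.3·900 + 0.7·550 = 655
Highest Hurwicz score = 655 → Option 5.

Option 5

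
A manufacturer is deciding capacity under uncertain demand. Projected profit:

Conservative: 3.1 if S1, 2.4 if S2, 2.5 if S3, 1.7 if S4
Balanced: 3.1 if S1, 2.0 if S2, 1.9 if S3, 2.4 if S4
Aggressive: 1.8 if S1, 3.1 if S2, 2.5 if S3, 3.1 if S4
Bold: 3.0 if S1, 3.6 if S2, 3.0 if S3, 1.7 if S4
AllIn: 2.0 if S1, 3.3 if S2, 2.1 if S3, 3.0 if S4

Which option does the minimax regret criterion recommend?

AllIn

Column bests: S1=3.1, S2=3.6, S3=3.0, S4=3.1.
Conservative regrets: 0.0, 1.2, 0.5, 1.4 → max 1.4
Balanced regrets: 0.0, 1.6, 1.1, 0.7 → max 1.6
Aggressive regrets: 1.3, 0.5, 0.5, 0.0 → max 1.3
Bold regrets: 0.1, 0.0, 0.0, 1.4 → max 1.4
AllIn regrets: 1.1, 0.3, 0.9, 0.1 → max 1.1
Smallest max regret = 1.1 → AllIn.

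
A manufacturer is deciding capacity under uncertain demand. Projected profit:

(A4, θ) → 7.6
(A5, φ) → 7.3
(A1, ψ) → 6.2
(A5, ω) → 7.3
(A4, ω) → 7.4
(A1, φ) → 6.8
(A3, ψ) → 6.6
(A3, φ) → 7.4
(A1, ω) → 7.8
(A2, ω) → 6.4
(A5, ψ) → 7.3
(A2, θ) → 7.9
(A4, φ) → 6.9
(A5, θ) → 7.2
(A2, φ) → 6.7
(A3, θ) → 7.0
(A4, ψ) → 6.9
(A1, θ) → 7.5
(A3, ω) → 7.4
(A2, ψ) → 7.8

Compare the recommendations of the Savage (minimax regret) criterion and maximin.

Column bests: θ=7.9, φ=7.4, ψ=7.8, ω=7.8.
A1 regrets: 0.4, 0.6, 1.6, 0.0 → max 1.6
A2 regrets: 0.0, 0.7, 0.0, 1.4 → max 1.4
A3 regrets: 0.9, 0.0, 1.2, 0.4 → max 1.2
A4 regrets: 0.3, 0.5, 0.9, 0.4 → max 0.9
A5 regrets: 0.7, 0.1, 0.5, 0.5 → max 0.7
Smallest max regret = 0.7 → A5.
Row minima: A1=6.2, A2=6.4, A3=6.6, A4=6.9, A5=7.2
Best worst-case = 7.2 → A5.

minimax regret → A5; maximin → A5 (agree)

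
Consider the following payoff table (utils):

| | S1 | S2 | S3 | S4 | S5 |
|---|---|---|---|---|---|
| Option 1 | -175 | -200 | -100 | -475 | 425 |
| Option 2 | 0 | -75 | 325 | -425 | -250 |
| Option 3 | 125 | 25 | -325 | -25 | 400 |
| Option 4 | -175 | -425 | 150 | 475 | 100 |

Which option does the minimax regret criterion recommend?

Column bests: S1=125, S2=25, S3=325, S4=475, S5=425.
Option 1 regrets: 300, 225, 425, 950, 0 → max 950
Option 2 regrets: 125, 100, 0, 900, 675 → max 900
Option 3 regrets: 0, 0, 650, 500, 25 → max 650
Option 4 regrets: 300, 450, 175, 0, 325 → max 450
Smallest max regret = 450 → Option 4.

Option 4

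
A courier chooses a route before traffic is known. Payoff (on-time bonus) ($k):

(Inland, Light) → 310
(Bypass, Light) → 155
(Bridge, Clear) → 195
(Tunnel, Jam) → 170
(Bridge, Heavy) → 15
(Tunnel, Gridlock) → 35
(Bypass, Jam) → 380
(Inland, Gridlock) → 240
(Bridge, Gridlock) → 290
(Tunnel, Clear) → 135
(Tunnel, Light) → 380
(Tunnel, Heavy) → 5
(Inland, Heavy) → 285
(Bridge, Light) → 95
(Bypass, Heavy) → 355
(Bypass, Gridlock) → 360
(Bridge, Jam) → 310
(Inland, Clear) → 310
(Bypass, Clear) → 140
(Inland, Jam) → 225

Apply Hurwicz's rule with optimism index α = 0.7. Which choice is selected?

Tunnel: 0.7·380 + 0.3·5 = 267.5
Bridge: 0.7·310 + 0.3·15 = 221.5
Bypass: 0.7·380 + 0.3·140 = 308
Inland: 0.7·310 + 0.3·225 = 284.5
Highest Hurwicz score = 308 → Bypass.

Bypass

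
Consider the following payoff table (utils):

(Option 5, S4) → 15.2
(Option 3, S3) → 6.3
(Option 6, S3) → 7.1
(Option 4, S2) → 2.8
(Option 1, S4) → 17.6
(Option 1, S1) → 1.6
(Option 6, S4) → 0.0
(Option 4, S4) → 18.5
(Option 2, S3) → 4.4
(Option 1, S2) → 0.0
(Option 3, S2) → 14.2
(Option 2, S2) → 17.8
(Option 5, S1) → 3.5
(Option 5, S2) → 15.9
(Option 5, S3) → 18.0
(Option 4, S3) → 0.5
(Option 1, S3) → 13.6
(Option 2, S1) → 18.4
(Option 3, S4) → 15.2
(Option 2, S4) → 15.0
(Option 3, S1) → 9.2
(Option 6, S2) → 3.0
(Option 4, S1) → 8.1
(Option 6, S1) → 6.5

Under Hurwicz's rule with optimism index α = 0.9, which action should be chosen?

Option 1: 0.9·17.6 + 0.1·0.0 = 15.84
Option 2: 0.9·18.4 + 0.1·4.4 = 17
Option 3: 0.9·15.2 + 0.1·6.3 = 14.31
Option 4: 0.9·18.5 + 0.1·0.5 = 16.7
Option 5: 0.9·18.0 + 0.1·3.5 = 16.55
Option 6: 0.9·7.1 + 0.1·0.0 = 6.39
Highest Hurwicz score = 17 → Option 2.

Option 2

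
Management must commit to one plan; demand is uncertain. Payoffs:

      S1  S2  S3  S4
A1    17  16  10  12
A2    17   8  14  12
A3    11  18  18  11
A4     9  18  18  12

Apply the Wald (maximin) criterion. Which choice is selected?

A3

Row minima: A1=10, A2=8, A3=11, A4=9
Best worst-case = 11 → A3.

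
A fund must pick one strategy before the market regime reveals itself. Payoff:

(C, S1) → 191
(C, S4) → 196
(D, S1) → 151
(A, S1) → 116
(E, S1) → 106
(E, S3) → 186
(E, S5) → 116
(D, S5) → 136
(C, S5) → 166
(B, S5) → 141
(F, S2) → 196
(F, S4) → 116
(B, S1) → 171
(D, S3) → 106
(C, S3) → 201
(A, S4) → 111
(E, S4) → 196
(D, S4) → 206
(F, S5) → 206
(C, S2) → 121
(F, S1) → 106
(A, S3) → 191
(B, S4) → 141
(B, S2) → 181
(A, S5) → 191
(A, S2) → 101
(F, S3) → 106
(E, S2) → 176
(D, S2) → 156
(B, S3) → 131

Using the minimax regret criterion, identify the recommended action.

B

Column bests: S1=191, S2=196, S3=201, S4=206, S5=206.
A regrets: 75, 95, 10, 95, 15 → max 95
B regrets: 20, 15, 70, 65, 65 → max 70
C regrets: 0, 75, 0, 10, 40 → max 75
D regrets: 40, 40, 95, 0, 70 → max 95
E regrets: 85, 20, 15, 10, 90 → max 90
F regrets: 85, 0, 95, 90, 0 → max 95
Smallest max regret = 70 → B.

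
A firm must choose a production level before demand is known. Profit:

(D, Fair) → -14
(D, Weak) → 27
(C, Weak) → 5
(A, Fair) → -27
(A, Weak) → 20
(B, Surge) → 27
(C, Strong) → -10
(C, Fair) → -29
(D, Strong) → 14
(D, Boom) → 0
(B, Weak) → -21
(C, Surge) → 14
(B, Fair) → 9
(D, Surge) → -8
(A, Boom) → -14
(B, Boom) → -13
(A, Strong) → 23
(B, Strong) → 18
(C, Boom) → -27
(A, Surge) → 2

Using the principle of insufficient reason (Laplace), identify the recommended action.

B

Row averages: A=0.8, B=4, C=-9.4, D=3.8
Highest average = 4 → B.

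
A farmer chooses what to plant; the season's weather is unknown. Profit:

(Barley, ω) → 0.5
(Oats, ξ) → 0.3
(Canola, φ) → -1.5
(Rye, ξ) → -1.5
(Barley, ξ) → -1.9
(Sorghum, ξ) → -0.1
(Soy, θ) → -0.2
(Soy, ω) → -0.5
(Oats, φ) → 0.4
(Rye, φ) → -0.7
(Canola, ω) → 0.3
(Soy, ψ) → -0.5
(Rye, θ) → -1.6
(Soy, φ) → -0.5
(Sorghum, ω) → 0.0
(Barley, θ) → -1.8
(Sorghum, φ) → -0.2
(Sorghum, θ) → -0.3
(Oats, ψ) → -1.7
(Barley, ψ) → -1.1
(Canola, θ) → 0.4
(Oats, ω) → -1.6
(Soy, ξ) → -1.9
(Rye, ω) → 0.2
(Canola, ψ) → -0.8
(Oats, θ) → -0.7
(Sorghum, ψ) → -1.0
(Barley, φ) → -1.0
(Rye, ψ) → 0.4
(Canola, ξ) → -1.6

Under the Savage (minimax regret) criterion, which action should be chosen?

Column bests: θ=0.4, φ=0.4, ψ=0.4, ω=0.5, ξ=0.3.
Rye regrets: 2.0, 1.1, 0.0, 0.3, 1.8 → max 2.0
Barley regrets: 2.2, 1.4, 1.5, 0.0, 2.2 → max 2.2
Soy regrets: 0.6, 0.9, 0.9, 1.0, 2.2 → max 2.2
Oats regrets: 1.1, 0.0, 2.1, 2.1, 0.0 → max 2.1
Canola regrets: 0.0, 1.9, 1.2, 0.2, 1.9 → max 1.9
Sorghum regrets: 0.7, 0.6, 1.4, 0.5, 0.4 → max 1.4
Smallest max regret = 1.4 → Sorghum.

Sorghum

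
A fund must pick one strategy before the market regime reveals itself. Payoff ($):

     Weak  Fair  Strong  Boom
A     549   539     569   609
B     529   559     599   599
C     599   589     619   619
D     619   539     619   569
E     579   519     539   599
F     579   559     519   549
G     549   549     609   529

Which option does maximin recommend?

Row minima: A=539, B=529, C=589, D=539, E=519, F=519, G=529
Best worst-case = 589 → C.

C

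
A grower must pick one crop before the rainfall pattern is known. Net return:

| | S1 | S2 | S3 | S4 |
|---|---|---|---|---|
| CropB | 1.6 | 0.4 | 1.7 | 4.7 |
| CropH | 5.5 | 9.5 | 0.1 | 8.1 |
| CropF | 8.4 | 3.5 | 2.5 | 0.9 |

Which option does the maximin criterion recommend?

CropF

Row minima: CropB=0.4, CropH=0.1, CropF=0.9
Best worst-case = 0.9 → CropF.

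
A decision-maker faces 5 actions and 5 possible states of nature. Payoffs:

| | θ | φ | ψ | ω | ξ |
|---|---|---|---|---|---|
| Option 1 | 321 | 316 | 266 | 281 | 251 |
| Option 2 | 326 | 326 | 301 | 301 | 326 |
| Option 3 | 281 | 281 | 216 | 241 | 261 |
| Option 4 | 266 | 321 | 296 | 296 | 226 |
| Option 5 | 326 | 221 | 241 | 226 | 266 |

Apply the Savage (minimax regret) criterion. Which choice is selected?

Option 2

Column bests: θ=326, φ=326, ψ=301, ω=301, ξ=326.
Option 1 regrets: 5, 10, 35, 20, 75 → max 75
Option 2 regrets: 0, 0, 0, 0, 0 → max 0
Option 3 regrets: 45, 45, 85, 60, 65 → max 85
Option 4 regrets: 60, 5, 5, 5, 100 → max 100
Option 5 regrets: 0, 105, 60, 75, 60 → max 105
Smallest max regret = 0 → Option 2.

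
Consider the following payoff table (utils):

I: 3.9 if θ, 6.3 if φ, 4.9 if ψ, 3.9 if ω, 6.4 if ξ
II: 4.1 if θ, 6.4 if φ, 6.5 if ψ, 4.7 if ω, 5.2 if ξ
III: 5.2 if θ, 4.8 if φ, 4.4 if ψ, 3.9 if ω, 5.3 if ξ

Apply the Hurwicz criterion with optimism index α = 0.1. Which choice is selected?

I: 0.1·6.4 + 0.9·3.9 = 4.15
II: 0.1·6.5 + 0.9·4.1 = 4.34
III: 0.1·5.3 + 0.9·3.9 = 4.04
Highest Hurwicz score = 4.34 → II.

II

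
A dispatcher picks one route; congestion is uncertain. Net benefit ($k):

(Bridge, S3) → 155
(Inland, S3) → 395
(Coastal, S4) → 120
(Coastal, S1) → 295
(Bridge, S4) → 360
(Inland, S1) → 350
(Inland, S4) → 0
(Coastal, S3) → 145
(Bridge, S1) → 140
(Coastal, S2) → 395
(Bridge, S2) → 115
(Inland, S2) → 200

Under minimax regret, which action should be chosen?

Column bests: S1=350, S2=395, S3=395, S4=360.
Inland regrets: 0, 195, 0, 360 → max 360
Coastal regrets: 55, 0, 250, 240 → max 250
Bridge regrets: 210, 280, 240, 0 → max 280
Smallest max regret = 250 → Coastal.

Coastal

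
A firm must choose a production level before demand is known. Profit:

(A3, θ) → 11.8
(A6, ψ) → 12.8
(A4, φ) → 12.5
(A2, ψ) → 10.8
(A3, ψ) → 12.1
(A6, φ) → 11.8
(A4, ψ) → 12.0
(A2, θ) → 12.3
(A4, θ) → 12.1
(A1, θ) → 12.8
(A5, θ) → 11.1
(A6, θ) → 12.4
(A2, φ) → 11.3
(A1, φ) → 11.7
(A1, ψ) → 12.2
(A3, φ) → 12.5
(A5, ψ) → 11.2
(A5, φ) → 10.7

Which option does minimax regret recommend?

A6

Column bests: θ=12.8, φ=12.5, ψ=12.8.
A1 regrets: 0.0, 0.8, 0.6 → max 0.8
A2 regrets: 0.5, 1.2, 2.0 → max 2.0
A3 regrets: 1.0, 0.0, 0.7 → max 1.0
A4 regrets: 0.7, 0.0, 0.8 → max 0.8
A5 regrets: 1.7, 1.8, 1.6 → max 1.8
A6 regrets: 0.4, 0.7, 0.0 → max 0.7
Smallest max regret = 0.7 → A6.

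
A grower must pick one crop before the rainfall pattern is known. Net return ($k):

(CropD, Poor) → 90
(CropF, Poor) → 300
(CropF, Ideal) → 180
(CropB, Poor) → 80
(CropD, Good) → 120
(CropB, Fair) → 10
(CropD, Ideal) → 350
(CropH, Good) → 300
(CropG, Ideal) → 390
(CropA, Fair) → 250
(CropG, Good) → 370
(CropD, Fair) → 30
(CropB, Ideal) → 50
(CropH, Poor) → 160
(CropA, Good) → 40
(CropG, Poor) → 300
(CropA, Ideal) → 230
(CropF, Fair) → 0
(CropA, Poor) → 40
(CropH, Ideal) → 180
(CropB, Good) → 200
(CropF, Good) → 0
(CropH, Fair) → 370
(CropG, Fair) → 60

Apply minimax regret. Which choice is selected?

Column bests: Poor=300, Fair=370, Good=370, Ideal=390.
CropG regrets: 0, 310, 0, 0 → max 310
CropH regrets: 140, 0, 70, 210 → max 210
CropA regrets: 260, 120, 330, 160 → max 330
CropD regrets: 210, 340, 250, 40 → max 340
CropB regrets: 220, 360, 170, 340 → max 360
CropF regrets: 0, 370, 370, 210 → max 370
Smallest max regret = 210 → CropH.

CropH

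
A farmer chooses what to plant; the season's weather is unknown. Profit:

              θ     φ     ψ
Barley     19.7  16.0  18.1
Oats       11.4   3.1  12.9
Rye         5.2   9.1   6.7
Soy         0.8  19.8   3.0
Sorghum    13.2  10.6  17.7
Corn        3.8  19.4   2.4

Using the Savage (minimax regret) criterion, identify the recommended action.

Column bests: θ=19.7, φ=19.8, ψ=18.1.
Barley regrets: 0.0, 3.8, 0.0 → max 3.8
Oats regrets: 8.3, 16.7, 5.2 → max 16.7
Rye regrets: 14.5, 10.7, 11.4 → max 14.5
Soy regrets: 18.9, 0.0, 15.1 → max 18.9
Sorghum regrets: 6.5, 9.2, 0.4 → max 9.2
Corn regrets: 15.9, 0.4, 15.7 → max 15.9
Smallest max regret = 3.8 → Barley.

Barley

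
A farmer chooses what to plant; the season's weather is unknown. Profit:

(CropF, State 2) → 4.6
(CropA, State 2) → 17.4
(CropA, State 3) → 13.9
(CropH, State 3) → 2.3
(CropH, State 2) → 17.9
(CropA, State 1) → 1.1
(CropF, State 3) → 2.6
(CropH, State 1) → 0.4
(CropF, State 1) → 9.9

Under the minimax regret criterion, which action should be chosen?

CropA

Column bests: State 1=9.9, State 2=17.9, State 3=13.9.
CropA regrets: 8.8, 0.5, 0.0 → max 8.8
CropH regrets: 9.5, 0.0, 11.6 → max 11.6
CropF regrets: 0.0, 13.3, 11.3 → max 13.3
Smallest max regret = 8.8 → CropA.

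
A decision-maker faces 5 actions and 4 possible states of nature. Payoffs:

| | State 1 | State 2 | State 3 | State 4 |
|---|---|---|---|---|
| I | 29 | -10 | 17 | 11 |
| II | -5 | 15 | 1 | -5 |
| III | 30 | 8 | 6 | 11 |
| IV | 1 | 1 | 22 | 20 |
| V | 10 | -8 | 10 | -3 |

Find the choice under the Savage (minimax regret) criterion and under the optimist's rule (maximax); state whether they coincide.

minimax regret → III; maximax → III (agree)

Column bests: State 1=30, State 2=15, State 3=22, State 4=20.
I regrets: 1, 25, 5, 9 → max 25
II regrets: 35, 0, 21, 25 → max 35
III regrets: 0, 7, 16, 9 → max 16
IV regrets: 29, 14, 0, 0 → max 29
V regrets: 20, 23, 12, 23 → max 23
Smallest max regret = 16 → III.
Row maxima: I=29, II=15, III=30, IV=22, V=10
Best best-case = 30 → III.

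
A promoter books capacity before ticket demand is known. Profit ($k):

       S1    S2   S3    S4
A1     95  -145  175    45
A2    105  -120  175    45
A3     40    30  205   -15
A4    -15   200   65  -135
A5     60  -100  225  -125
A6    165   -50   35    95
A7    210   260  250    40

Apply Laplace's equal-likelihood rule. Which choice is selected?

Row averages: A1=42.5, A2=51.25, A3=65, A4=28.75, A5=15, A6=61.25, A7=190
Highest average = 190 → A7.

A7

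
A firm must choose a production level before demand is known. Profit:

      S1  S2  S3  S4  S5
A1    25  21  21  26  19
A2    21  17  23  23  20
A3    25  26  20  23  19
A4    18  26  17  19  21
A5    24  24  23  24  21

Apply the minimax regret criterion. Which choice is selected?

A5

Column bests: S1=25, S2=26, S3=23, S4=26, S5=21.
A1 regrets: 0, 5, 2, 0, 2 → max 5
A2 regrets: 4, 9, 0, 3, 1 → max 9
A3 regrets: 0, 0, 3, 3, 2 → max 3
A4 regrets: 7, 0, 6, 7, 0 → max 7
A5 regrets: 1, 2, 0, 2, 0 → max 2
Smallest max regret = 2 → A5.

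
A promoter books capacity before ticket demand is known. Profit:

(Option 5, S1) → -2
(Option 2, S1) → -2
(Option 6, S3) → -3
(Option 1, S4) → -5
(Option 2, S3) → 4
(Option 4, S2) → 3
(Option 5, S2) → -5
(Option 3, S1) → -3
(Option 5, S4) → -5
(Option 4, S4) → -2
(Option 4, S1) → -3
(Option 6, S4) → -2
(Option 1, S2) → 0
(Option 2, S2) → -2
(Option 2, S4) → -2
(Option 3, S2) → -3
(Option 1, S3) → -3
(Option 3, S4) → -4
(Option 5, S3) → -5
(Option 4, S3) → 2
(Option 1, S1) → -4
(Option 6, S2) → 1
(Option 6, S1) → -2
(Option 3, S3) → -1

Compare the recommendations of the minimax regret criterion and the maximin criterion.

minimax regret → Option 4; maximin → Option 2 (disagree)

Column bests: S1=-2, S2=3, S3=4, S4=-2.
Option 1 regrets: 2, 3, 7, 3 → max 7
Option 2 regrets: 0, 5, 0, 0 → max 5
Option 3 regrets: 1, 6, 5, 2 → max 6
Option 4 regrets: 1, 0, 2, 0 → max 2
Option 5 regrets: 0, 8, 9, 3 → max 9
Option 6 regrets: 0, 2, 7, 0 → max 7
Smallest max regret = 2 → Option 4.
Row minima: Option 1=-5, Option 2=-2, Option 3=-4, Option 4=-3, Option 5=-5, Option 6=-3
Best worst-case = -2 → Option 2.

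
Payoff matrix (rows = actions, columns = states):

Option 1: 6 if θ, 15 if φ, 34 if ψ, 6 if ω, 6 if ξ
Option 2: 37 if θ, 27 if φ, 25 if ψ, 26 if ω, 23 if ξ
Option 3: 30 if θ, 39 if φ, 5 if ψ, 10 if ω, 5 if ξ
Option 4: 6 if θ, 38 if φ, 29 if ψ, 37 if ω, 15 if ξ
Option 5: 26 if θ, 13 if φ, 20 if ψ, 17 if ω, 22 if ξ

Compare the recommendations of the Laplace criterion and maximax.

Row averages: Option 1=13.4, Option 2=27.6, Option 3=17.8, Option 4=25, Option 5=19.6
Highest average = 27.6 → Option 2.
Row maxima: Option 1=34, Option 2=37, Option 3=39, Option 4=38, Option 5=26
Best best-case = 39 → Option 3.

laplace → Option 2; maximax → Option 3 (disagree)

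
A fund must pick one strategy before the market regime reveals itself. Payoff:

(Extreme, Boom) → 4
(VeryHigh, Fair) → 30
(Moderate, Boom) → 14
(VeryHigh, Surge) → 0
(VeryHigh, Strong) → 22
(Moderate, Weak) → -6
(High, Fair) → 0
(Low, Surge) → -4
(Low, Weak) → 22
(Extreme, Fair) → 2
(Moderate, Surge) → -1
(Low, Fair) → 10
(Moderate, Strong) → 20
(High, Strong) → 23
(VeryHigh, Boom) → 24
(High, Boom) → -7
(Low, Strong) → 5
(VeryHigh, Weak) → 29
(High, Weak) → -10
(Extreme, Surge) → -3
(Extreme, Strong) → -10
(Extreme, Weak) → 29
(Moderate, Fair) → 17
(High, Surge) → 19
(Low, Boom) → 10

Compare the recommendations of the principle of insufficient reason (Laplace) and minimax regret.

Row averages: Low=8.6, Moderate=8.8, High=5, VeryHigh=21, Extreme=4.4
Highest average = 21 → VeryHigh.
Column bests: Weak=29, Fair=30, Strong=23, Boom=24, Surge=19.
Low regrets: 7, 20, 18, 14, 23 → max 23
Moderate regrets: 35, 13, 3, 10, 20 → max 35
High regrets: 39, 30, 0, 31, 0 → max 39
VeryHigh regrets: 0, 0, 1, 0, 19 → max 19
Extreme regrets: 0, 28, 33, 20, 22 → max 33
Smallest max regret = 19 → VeryHigh.

laplace → VeryHigh; minimax regret → VeryHigh (agree)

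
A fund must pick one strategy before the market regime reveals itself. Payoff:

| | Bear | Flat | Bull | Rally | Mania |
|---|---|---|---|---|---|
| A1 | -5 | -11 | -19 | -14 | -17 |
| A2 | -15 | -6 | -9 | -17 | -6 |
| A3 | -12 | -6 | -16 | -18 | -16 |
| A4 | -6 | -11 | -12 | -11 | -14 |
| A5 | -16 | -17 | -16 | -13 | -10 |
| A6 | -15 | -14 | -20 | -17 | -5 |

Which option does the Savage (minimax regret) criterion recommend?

A4

Column bests: Bear=-5, Flat=-6, Bull=-9, Rally=-11, Mania=-5.
A1 regrets: 0, 5, 10, 3, 12 → max 12
A2 regrets: 10, 0, 0, 6, 1 → max 10
A3 regrets: 7, 0, 7, 7, 11 → max 11
A4 regrets: 1, 5, 3, 0, 9 → max 9
A5 regrets: 11, 11, 7, 2, 5 → max 11
A6 regrets: 10, 8, 11, 6, 0 → max 11
Smallest max regret = 9 → A4.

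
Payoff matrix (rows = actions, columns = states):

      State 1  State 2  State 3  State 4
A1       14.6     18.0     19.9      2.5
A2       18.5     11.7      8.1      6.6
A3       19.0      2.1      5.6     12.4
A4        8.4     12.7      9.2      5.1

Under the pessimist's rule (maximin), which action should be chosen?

A2

Row minima: A1=2.5, A2=6.6, A3=2.1, A4=5.1
Best worst-case = 6.6 → A2.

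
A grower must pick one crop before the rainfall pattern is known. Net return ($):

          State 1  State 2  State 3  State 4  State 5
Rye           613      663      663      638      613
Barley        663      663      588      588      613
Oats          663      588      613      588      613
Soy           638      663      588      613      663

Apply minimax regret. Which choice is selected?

Column bests: State 1=663, State 2=663, State 3=663, State 4=638, State 5=663.
Rye regrets: 50, 0, 0, 0, 50 → max 50
Barley regrets: 0, 0, 75, 50, 50 → max 75
Oats regrets: 0, 75, 50, 50, 50 → max 75
Soy regrets: 25, 0, 75, 25, 0 → max 75
Smallest max regret = 50 → Rye.

Rye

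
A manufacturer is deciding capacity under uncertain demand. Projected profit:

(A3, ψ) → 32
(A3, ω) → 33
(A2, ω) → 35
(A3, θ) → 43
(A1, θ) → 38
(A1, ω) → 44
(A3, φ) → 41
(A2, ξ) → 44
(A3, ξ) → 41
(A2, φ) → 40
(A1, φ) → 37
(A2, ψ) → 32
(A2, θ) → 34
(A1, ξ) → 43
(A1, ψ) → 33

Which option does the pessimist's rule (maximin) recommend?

A1

Row minima: A1=33, A2=32, A3=32
Best worst-case = 33 → A1.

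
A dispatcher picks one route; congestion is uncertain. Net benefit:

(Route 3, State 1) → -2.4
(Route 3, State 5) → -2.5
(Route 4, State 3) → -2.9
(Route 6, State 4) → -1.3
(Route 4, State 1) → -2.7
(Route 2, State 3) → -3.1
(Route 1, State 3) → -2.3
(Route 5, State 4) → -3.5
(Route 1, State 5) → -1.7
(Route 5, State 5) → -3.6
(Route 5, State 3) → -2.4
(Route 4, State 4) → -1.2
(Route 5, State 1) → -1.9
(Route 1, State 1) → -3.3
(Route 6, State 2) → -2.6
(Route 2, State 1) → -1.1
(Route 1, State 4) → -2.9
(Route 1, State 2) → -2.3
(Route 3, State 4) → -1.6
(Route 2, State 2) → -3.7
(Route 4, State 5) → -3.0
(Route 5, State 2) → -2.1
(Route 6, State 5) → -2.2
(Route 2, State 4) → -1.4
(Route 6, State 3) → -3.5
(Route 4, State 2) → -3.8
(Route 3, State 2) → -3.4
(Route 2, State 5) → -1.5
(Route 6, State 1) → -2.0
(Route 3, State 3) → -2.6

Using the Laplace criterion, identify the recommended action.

Route 2

Row averages: Route 1=-2.5, Route 2=-2.16, Route 3=-2.5, Route 4=-2.72, Route 5=-2.7, Route 6=-2.32
Highest average = -2.16 → Route 2.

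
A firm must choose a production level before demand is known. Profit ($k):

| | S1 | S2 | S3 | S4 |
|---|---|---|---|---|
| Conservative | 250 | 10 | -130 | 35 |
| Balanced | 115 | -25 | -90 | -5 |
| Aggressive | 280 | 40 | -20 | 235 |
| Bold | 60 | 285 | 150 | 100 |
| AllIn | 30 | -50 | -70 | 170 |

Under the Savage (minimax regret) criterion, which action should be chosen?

Bold

Column bests: S1=280, S2=285, S3=150, S4=235.
Conservative regrets: 30, 275, 280, 200 → max 280
Balanced regrets: 165, 310, 240, 240 → max 310
Aggressive regrets: 0, 245, 170, 0 → max 245
Bold regrets: 220, 0, 0, 135 → max 220
AllIn regrets: 250, 335, 220, 65 → max 335
Smallest max regret = 220 → Bold.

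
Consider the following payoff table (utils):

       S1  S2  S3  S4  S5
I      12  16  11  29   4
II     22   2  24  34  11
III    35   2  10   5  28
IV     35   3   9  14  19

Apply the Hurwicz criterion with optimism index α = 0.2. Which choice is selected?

IV

I: 0.2·29 + 0.8·4 = 9
II: 0.2·34 + 0.8·2 = 8.4
III: 0.2·35 + 0.8·2 = 8.6
IV: 0.2·35 + 0.8·3 = 9.4
Highest Hurwicz score = 9.4 → IV.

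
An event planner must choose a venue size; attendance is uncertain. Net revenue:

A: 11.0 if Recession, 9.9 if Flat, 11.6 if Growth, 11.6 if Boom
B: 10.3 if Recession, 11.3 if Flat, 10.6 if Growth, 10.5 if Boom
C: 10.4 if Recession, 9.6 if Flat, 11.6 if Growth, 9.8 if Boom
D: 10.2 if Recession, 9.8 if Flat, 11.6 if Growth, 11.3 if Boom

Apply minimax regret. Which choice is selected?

B

Column bests: Recession=11.0, Flat=11.3, Growth=11.6, Boom=11.6.
A regrets: 0.0, 1.4, 0.0, 0.0 → max 1.4
B regrets: 0.7, 0.0, 1.0, 1.1 → max 1.1
C regrets: 0.6, 1.7, 0.0, 1.8 → max 1.8
D regrets: 0.8, 1.5, 0.0, 0.3 → max 1.5
Smallest max regret = 1.1 → B.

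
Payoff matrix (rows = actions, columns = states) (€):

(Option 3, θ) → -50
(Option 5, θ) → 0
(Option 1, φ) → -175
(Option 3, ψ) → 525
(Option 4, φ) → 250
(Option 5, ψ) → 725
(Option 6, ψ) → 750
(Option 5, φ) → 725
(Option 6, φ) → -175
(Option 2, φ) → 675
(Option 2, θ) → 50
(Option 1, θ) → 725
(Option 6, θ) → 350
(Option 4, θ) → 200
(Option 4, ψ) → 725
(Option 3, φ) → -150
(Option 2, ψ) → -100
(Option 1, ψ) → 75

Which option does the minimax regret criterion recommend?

Column bests: θ=725, φ=725, ψ=750.
Option 1 regrets: 0, 900, 675 → max 900
Option 2 regrets: 675, 50, 850 → max 850
Option 3 regrets: 775, 875, 225 → max 875
Option 4 regrets: 525, 475, 25 → max 525
Option 5 regrets: 725, 0, 25 → max 725
Option 6 regrets: 375, 900, 0 → max 900
Smallest max regret = 525 → Option 4.

Option 4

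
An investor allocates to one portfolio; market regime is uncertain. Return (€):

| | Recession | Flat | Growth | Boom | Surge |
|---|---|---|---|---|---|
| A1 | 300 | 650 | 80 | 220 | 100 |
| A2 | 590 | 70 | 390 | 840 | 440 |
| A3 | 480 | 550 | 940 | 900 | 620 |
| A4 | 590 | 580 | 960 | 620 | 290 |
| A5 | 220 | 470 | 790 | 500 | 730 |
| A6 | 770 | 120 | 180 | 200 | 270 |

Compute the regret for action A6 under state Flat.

530

Best payoff under Flat is 650.
Regret = 650 − 120 = 530.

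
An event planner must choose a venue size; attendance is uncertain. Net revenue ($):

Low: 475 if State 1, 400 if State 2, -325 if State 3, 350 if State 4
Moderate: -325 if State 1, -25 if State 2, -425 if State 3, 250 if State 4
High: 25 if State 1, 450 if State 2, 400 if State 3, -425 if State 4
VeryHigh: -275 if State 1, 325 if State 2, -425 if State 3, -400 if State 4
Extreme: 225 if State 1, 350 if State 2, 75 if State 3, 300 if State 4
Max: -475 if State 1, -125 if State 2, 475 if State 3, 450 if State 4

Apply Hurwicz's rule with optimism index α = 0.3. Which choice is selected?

Low: 0.3·475 + 0.7·(-325) = -85
Moderate: 0.3·250 + 0.7·(-425) = -222.5
High: 0.3·450 + 0.7·(-425) = -162.5
VeryHigh: 0.3·325 + 0.7·(-425) = -200
Extreme: 0.3·350 + 0.7·75 = 157.5
Max: 0.3·475 + 0.7·(-475) = -190
Highest Hurwicz score = 157.5 → Extreme.

Extreme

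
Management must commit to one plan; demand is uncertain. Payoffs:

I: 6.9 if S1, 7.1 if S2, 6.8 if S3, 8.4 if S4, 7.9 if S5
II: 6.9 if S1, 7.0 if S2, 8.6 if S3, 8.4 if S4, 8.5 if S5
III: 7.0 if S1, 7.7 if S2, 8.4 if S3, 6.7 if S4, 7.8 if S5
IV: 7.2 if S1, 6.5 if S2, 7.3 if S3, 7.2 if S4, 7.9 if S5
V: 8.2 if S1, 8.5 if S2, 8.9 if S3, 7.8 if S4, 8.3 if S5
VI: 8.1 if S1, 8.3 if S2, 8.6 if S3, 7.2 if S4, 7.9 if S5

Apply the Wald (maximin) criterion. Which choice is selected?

Row minima: I=6.8, II=6.9, III=6.7, IV=6.5, V=7.8, VI=7.2
Best worst-case = 7.8 → V.

V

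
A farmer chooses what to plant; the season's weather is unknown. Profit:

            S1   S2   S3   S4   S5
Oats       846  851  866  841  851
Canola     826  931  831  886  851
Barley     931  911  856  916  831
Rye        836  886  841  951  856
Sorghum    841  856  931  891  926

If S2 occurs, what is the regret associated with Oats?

80

Best payoff under S2 is 931.
Regret = 931 − 851 = 80.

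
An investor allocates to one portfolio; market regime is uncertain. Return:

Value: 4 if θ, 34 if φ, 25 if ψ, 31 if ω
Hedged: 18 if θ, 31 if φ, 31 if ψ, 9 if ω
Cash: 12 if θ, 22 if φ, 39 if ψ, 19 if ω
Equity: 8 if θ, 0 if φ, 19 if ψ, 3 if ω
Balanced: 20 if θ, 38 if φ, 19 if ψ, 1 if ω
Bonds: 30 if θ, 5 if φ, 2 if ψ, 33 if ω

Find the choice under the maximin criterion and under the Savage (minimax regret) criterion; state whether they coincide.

Row minima: Value=4, Hedged=9, Cash=12, Equity=0, Balanced=1, Bonds=2
Best worst-case = 12 → Cash.
Column bests: θ=30, φ=38, ψ=39, ω=33.
Value regrets: 26, 4, 14, 2 → max 26
Hedged regrets: 12, 7, 8, 24 → max 24
Cash regrets: 18, 16, 0, 14 → max 18
Equity regrets: 22, 38, 20, 30 → max 38
Balanced regrets: 10, 0, 20, 32 → max 32
Bonds regrets: 0, 33, 37, 0 → max 37
Smallest max regret = 18 → Cash.

maximin → Cash; minimax regret → Cash (agree)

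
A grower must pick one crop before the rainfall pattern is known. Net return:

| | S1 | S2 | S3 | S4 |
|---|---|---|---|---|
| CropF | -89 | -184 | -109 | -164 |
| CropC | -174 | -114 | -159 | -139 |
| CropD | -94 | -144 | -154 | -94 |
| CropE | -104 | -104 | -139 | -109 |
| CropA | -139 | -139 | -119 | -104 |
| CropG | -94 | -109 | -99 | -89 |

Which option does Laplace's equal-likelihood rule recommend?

CropG

Row averages: CropF=-136.5, CropC=-146.5, CropD=-121.5, CropE=-114, CropA=-125.25, CropG=-97.75
Highest average = -97.75 → CropG.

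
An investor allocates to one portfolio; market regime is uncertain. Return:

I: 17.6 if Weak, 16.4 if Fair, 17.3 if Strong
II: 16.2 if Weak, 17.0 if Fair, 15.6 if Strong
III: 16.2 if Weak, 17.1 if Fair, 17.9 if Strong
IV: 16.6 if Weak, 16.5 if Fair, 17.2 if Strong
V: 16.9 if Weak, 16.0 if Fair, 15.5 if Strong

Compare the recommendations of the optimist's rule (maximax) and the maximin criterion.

Row maxima: I=17.6, II=17.0, III=17.9, IV=17.2, V=16.9
Best best-case = 17.9 → III.
Row minima: I=16.4, II=15.6, III=16.2, IV=16.5, V=15.5
Best worst-case = 16.5 → IV.

maximax → III; maximin → IV (disagree)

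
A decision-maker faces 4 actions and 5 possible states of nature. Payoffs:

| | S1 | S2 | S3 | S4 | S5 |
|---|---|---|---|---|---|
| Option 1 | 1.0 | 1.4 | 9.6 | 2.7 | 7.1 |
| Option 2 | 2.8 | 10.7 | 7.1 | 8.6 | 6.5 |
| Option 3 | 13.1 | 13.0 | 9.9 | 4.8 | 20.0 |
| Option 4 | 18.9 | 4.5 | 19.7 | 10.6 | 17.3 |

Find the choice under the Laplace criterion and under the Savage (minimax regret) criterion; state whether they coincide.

Row averages: Option 1=4.36, Option 2=7.14, Option 3=12.16, Option 4=14.2
Highest average = 14.2 → Option 4.
Column bests: S1=18.9, S2=13.0, S3=19.7, S4=10.6, S5=20.0.
Option 1 regrets: 17.9, 11.6, 10.1, 7.9, 12.9 → max 17.9
Option 2 regrets: 16.1, 2.3, 12.6, 2.0, 13.5 → max 16.1
Option 3 regrets: 5.8, 0.0, 9.8, 5.8, 0.0 → max 9.8
Option 4 regrets: 0.0, 8.5, 0.0, 0.0, 2.7 → max 8.5
Smallest max regret = 8.5 → Option 4.

laplace → Option 4; minimax regret → Option 4 (agree)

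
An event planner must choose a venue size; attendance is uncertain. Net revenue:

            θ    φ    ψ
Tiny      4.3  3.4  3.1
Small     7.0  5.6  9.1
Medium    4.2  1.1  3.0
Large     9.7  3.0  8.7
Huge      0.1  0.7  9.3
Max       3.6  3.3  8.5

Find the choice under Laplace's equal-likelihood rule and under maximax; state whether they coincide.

Row averages: Tiny=3.6, Small=217/30, Medium=83/30, Large=107/15, Huge=101/30, Max=77/15
Highest average = 217/30 → Small.
Row maxima: Tiny=4.3, Small=9.1, Medium=4.2, Large=9.7, Huge=9.3, Max=8.5
Best best-case = 9.7 → Large.

laplace → Small; maximax → Large (disagree)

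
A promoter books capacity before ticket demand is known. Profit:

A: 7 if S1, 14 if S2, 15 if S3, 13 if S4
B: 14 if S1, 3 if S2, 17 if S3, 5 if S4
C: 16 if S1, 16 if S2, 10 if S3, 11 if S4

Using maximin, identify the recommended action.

C

Row minima: A=7, B=3, C=10
Best worst-case = 10 → C.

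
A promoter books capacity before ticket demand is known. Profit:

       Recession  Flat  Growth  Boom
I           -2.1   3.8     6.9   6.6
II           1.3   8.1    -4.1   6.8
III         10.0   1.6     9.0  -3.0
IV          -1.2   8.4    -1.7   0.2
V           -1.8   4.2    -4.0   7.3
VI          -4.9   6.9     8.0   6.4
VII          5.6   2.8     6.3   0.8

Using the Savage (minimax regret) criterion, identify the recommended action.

VII

Column bests: Recession=10.0, Flat=8.4, Growth=9.0, Boom=7.3.
I regrets: 12.1, 4.6, 2.1, 0.7 → max 12.1
II regrets: 8.7, 0.3, 13.1, 0.5 → max 13.1
III regrets: 0.0, 6.8, 0.0, 10.3 → max 10.3
IV regrets: 11.2, 0.0, 10.7, 7.1 → max 11.2
V regrets: 11.8, 4.2, 13.0, 0.0 → max 13.0
VI regrets: 14.9, 1.5, 1.0, 0.9 → max 14.9
VII regrets: 4.4, 5.6, 2.7, 6.5 → max 6.5
Smallest max regret = 6.5 → VII.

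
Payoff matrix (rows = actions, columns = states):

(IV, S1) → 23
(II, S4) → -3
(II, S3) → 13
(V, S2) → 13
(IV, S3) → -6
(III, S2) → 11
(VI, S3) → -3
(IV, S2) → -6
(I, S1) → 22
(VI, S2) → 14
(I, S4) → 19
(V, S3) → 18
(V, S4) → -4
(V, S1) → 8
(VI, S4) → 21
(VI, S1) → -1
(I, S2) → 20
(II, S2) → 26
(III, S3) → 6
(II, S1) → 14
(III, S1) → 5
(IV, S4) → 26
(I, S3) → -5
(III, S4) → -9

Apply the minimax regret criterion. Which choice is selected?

I

Column bests: S1=23, S2=26, S3=18, S4=26.
I regrets: 1, 6, 23, 7 → max 23
II regrets: 9, 0, 5, 29 → max 29
III regrets: 18, 15, 12, 35 → max 35
IV regrets: 0, 32, 24, 0 → max 32
V regrets: 15, 13, 0, 30 → max 30
VI regrets: 24, 12, 21, 5 → max 24
Smallest max regret = 23 → I.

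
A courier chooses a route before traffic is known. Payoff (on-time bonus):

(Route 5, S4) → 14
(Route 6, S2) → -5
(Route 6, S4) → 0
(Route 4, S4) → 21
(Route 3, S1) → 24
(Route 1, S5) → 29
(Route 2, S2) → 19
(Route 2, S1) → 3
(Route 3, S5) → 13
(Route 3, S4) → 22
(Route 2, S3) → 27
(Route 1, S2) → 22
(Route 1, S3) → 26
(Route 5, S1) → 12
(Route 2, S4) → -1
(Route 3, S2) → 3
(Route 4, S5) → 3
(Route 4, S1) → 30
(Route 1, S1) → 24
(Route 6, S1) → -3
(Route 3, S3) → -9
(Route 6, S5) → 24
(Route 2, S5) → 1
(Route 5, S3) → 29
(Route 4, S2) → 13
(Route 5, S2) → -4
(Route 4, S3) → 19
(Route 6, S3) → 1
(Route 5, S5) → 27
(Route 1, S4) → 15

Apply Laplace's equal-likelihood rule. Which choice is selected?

Route 1

Row averages: Route 1=23.2, Route 2=9.8, Route 3=10.6, Route 4=17.2, Route 5=15.6, Route 6=3.4
Highest average = 23.2 → Route 1.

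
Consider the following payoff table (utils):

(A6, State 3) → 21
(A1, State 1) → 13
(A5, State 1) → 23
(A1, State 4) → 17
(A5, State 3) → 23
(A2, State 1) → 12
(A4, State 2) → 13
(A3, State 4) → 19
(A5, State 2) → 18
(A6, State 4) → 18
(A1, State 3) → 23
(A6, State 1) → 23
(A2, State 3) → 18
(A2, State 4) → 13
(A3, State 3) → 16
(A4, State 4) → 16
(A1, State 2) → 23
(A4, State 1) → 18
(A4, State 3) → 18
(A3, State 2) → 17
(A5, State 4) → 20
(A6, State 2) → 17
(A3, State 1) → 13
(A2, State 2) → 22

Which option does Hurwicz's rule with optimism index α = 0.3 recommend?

A5

A1: 0.3·23 + 0.7·13 = 16
A2: 0.3·22 + 0.7·12 = 15
A3: 0.3·19 + 0.7·13 = 14.8
A4: 0.3·18 + 0.7·13 = 14.5
A5: 0.3·23 + 0.7·18 = 19.5
A6: 0.3·23 + 0.7·17 = 18.8
Highest Hurwicz score = 19.5 → A5.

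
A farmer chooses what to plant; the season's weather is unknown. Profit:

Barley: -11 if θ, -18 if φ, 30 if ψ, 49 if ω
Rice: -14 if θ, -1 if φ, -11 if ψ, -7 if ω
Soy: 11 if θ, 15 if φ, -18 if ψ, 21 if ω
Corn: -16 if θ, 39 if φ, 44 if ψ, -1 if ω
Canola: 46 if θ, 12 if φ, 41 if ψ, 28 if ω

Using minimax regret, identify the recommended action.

Column bests: θ=46, φ=39, ψ=44, ω=49.
Barley regrets: 57, 57, 14, 0 → max 57
Rice regrets: 60, 40, 55, 56 → max 60
Soy regrets: 35, 24, 62, 28 → max 62
Corn regrets: 62, 0, 0, 50 → max 62
Canola regrets: 0, 27, 3, 21 → max 27
Smallest max regret = 27 → Canola.

Canola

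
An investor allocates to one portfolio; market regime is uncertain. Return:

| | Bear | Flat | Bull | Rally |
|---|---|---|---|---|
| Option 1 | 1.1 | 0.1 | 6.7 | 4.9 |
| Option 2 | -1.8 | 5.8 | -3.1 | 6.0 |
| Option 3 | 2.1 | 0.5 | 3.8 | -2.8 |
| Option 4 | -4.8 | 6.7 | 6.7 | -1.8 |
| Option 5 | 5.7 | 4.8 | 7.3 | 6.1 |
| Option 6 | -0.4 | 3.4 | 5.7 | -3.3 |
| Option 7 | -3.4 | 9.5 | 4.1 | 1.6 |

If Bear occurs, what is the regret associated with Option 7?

Best payoff under Bear is 5.7.
Regret = 5.7 − (-3.4) = 9.1.

9.1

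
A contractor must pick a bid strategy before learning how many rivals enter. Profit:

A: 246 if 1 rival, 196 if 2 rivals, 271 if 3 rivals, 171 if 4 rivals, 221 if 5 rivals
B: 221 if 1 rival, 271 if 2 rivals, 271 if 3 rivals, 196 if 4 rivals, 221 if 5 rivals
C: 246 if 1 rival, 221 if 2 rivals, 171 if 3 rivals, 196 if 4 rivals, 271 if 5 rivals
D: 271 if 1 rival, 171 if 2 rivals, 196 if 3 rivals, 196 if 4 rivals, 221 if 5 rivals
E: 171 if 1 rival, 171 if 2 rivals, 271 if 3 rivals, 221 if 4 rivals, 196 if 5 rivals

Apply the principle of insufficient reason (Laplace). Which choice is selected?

Row averages: A=221, B=236, C=221, D=211, E=206
Highest average = 236 → B.

B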